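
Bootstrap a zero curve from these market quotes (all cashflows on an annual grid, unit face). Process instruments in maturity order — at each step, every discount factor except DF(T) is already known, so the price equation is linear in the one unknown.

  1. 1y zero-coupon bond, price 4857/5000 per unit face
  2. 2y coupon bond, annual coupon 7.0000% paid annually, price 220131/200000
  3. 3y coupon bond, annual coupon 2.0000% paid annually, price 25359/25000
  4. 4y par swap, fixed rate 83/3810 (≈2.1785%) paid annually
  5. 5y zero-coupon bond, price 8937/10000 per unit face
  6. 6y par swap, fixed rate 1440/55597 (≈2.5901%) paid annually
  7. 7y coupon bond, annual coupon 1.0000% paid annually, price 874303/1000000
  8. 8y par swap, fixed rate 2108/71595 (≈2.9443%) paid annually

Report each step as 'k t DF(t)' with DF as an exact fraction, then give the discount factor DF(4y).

1 1 4857/5000
2 2 9651/10000
3 3 1913/2000
4 4 917/1000
5 5 8937/10000
6 6 107/125
7 7 4053/5000
8 8 1973/2500
DF(4y) = 917/1000 ≈ 0.917000

step 1 [1y] zero: DF = P = 4857/5000 ≈ 0.971400
step 2 [2y] bond c/1=7/100: DF=(220131/200000 − 7/100·(0.971400))/(1+7/100) = 9651/10000 ≈ 0.965100
step 3 [3y] bond c/1=1/50: DF=(25359/25000 − 1/50·(0.971400+0.965100))/(1+1/50) = 1913/2000 ≈ 0.956500
step 4 [4y] swap r/1=83/3810: DF=(1 − 83/3810·(0.971400+0.965100+0.956500))/(1+83/3810) = 917/1000 ≈ 0.917000
step 5 [5y] zero: DF = P = 8937/10000 ≈ 0.893700
step 6 [6y] swap r/1=1440/55597: DF=(1 − 1440/55597·(0.971400+0.965100+0.956500+0.917000+0.893700))/(1+1440/55597) = 107/125 ≈ 0.856000
step 7 [7y] bond c/1=1/100: DF=(874303/1000000 − 1/100·(0.971400+0.965100+0.956500+0.917000+0.893700+0.856000))/(1+1/100) = 4053/5000 ≈ 0.810600
step 8 [8y] swap r/1=2108/71595: DF=(1 − 2108/71595·(0.971400+0.965100+0.956500+0.917000+0.893700+0.856000+0.810600))/(1+2108/71595) = 1973/2500 ≈ 0.789200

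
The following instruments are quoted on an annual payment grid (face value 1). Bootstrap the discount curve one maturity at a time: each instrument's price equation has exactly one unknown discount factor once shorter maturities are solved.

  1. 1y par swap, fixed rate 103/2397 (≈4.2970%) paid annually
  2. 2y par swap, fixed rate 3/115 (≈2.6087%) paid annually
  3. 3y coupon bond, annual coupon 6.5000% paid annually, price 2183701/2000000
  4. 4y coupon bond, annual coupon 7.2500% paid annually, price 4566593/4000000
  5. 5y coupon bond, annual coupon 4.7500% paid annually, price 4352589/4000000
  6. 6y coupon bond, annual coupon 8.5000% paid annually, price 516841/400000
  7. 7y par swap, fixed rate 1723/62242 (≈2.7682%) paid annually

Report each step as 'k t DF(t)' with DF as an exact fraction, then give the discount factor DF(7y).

1 1 2397/2500
2 2 4751/5000
3 3 9087/10000
4 4 437/500
5 5 4357/5000
6 6 4167/5000
7 7 8277/10000
DF(7y) = 8277/10000 ≈ 0.827700

step 1 [1y] swap r/1=103/2397: DF=(1 − 103/2397·(0))/(1+103/2397) = 2397/2500 ≈ 0.958800
step 2 [2y] swap r/1=3/115: DF=(1 − 3/115·(0.958800))/(1+3/115) = 4751/5000 ≈ 0.950200
step 3 [3y] bond c/1=13/200: DF=(2183701/2000000 − 13/200·(0.958800+0.950200))/(1+13/200) = 9087/10000 ≈ 0.908700
step 4 [4y] bond c/1=29/400: DF=(4566593/4000000 − 29/400·(0.958800+0.950200+0.908700))/(1+29/400) = 437/500 ≈ 0.874000
step 5 [5y] bond c/1=19/400: DF=(4352589/4000000 − 19/400·(0.958800+0.950200+0.908700+0.874000))/(1+19/400) = 4357/5000 ≈ 0.871400
step 6 [6y] bond c/1=17/200: DF=(516841/400000 − 17/200·(0.958800+0.950200+0.908700+0.874000+0.871400))/(1+17/200) = 4167/5000 ≈ 0.833400
step 7 [7y] swap r/1=1723/62242: DF=(1 − 1723/62242·(0.958800+0.950200+0.908700+0.874000+0.871400+0.833400))/(1+1723/62242) = 8277/10000 ≈ 0.827700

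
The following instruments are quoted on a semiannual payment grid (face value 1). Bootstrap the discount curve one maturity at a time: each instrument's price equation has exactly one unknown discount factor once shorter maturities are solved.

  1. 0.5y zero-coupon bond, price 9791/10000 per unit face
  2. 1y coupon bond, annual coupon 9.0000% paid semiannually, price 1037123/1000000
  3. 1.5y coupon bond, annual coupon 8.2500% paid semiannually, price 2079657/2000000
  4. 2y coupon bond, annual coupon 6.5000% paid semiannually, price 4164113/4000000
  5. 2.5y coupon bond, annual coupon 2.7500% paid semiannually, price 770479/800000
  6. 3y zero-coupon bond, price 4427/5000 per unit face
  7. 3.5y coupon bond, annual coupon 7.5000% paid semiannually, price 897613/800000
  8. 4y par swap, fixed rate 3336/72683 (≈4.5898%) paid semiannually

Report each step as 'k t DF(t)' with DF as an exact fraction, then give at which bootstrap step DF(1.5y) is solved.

step 1 [0.5y] zero: DF = P = 9791/10000 ≈ 0.979100
step 2 [1y] bond c/2=9/200: DF=(1037123/1000000 − 9/200·(0.979100))/(1+9/200) = 9503/10000 ≈ 0.950300
step 3 [1.5y] bond c/2=33/800: DF=(2079657/2000000 − 33/800·(0.979100+0.950300))/(1+33/800) = 4611/5000 ≈ 0.922200
step 4 [2y] bond c/2=13/400: DF=(4164113/4000000 − 13/400·(0.979100+0.950300+0.922200))/(1+13/400) = 1837/2000 ≈ 0.918500
step 5 [2.5y] bond c/2=11/800: DF=(770479/800000 − 11/800·(0.979100+0.950300+0.922200+0.918500))/(1+11/800) = 8989/10000 ≈ 0.898900
step 6 [3y] zero: DF = P = 4427/5000 ≈ 0.885400
step 7 [3.5y] bond c/2=3/80: DF=(897613/800000 − 3/80·(0.979100+0.950300+0.922200+0.918500+0.898900+0.885400))/(1+3/80) = 8807/10000 ≈ 0.880700
step 8 [4y] swap r/2=1668/72683: DF=(1 − 1668/72683·(0.979100+0.950300+0.922200+0.918500+0.898900+0.885400+0.880700))/(1+1668/72683) = 2083/2500 ≈ 0.833200

1 1/2 9791/10000
2 1 9503/10000
3 3/2 4611/5000
4 2 1837/2000
5 5/2 8989/10000
6 3 4427/5000
7 7/2 8807/10000
8 4 2083/2500
DF(1.5y) is solved at step 3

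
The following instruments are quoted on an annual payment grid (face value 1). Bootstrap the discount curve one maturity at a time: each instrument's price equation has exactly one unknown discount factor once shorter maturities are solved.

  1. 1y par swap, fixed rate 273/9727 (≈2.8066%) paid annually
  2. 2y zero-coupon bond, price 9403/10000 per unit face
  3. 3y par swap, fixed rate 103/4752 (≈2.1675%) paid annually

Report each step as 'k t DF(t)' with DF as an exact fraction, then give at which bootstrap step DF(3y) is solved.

step 1 [1y] swap r/1=273/9727: DF=(1 − 273/9727·(0))/(1+273/9727) = 9727/10000 ≈ 0.972700
step 2 [2y] zero: DF = P = 9403/10000 ≈ 0.940300
step 3 [3y] swap r/1=103/4752: DF=(1 − 103/4752·(0.972700+0.940300))/(1+103/4752) = 4691/5000 ≈ 0.938200

1 1 9727/10000
2 2 9403/10000
3 3 4691/5000
DF(3y) is solved at step 3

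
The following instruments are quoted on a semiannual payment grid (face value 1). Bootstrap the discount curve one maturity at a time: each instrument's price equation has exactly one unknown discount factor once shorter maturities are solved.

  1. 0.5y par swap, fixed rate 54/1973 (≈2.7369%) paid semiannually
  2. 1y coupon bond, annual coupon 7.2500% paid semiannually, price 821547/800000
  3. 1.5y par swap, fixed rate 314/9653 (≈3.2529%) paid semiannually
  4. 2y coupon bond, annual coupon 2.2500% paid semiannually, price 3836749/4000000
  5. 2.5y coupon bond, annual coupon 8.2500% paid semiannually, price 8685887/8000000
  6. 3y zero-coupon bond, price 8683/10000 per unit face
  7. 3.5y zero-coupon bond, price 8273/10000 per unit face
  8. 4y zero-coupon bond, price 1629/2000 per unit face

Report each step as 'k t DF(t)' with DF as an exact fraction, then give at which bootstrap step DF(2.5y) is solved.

1 1/2 1973/2000
2 1 1913/2000
3 3/2 9529/10000
4 2 9163/10000
5 5/2 8917/10000
6 3 8683/10000
7 7/2 8273/10000
8 4 1629/2000
DF(2.5y) is solved at step 5

step 1 [0.5y] swap r/2=27/1973: DF=(1 − 27/1973·(0))/(1+27/1973) = 1973/2000 ≈ 0.986500
step 2 [1y] bond c/2=29/800: DF=(821547/800000 − 29/800·(0.986500))/(1+29/800) = 1913/2000 ≈ 0.956500
step 3 [1.5y] swap r/2=157/9653: DF=(1 − 157/9653·(0.986500+0.956500))/(1+157/9653) = 9529/10000 ≈ 0.952900
step 4 [2y] bond c/2=9/800: DF=(3836749/4000000 − 9/800·(0.986500+0.956500+0.952900))/(1+9/800) = 9163/10000 ≈ 0.916300
step 5 [2.5y] bond c/2=33/800: DF=(8685887/8000000 − 33/800·(0.986500+0.956500+0.952900+0.916300))/(1+33/800) = 8917/10000 ≈ 0.891700
step 6 [3y] zero: DF = P = 8683/10000 ≈ 0.868300
step 7 [3.5y] zero: DF = P = 8273/10000 ≈ 0.827300
step 8 [4y] zero: DF = P = 1629/2000 ≈ 0.814500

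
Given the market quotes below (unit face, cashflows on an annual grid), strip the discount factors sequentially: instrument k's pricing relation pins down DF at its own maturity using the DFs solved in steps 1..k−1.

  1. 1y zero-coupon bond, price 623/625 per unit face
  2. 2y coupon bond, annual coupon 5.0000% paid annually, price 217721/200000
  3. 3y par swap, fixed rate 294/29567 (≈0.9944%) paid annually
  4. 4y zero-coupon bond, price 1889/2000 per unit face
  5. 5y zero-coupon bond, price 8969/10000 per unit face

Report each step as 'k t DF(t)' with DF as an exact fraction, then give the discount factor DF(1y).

step 1 [1y] zero: DF = P = 623/625 ≈ 0.996800
step 2 [2y] bond c/1=1/20: DF=(217721/200000 − 1/20·(0.996800))/(1+1/20) = 9893/10000 ≈ 0.989300
step 3 [3y] swap r/1=294/29567: DF=(1 − 294/29567·(0.996800+0.989300))/(1+294/29567) = 4853/5000 ≈ 0.970600
step 4 [4y] zero: DF = P = 1889/2000 ≈ 0.944500
step 5 [5y] zero: DF = P = 8969/10000 ≈ 0.896900

1 1 623/625
2 2 9893/10000
3 3 4853/5000
4 4 1889/2000
5 5 8969/10000
DF(1y) = 623/625 ≈ 0.996800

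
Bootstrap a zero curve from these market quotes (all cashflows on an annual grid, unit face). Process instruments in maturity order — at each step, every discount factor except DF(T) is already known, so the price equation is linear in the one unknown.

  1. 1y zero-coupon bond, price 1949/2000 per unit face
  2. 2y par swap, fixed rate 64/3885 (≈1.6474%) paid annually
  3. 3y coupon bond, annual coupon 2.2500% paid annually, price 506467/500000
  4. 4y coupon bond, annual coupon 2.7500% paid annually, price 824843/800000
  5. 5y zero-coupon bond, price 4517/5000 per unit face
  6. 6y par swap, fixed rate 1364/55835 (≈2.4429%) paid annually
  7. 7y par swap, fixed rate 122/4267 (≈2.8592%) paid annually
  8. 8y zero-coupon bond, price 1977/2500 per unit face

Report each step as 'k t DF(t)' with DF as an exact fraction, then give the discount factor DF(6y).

step 1 [1y] zero: DF = P = 1949/2000 ≈ 0.974500
step 2 [2y] swap r/1=64/3885: DF=(1 − 64/3885·(0.974500))/(1+64/3885) = 121/125 ≈ 0.968000
step 3 [3y] bond c/1=9/400: DF=(506467/500000 − 9/400·(0.974500+0.968000))/(1+9/400) = 9479/10000 ≈ 0.947900
step 4 [4y] bond c/1=11/400: DF=(824843/800000 − 11/400·(0.974500+0.968000+0.947900))/(1+11/400) = 9261/10000 ≈ 0.926100
step 5 [5y] zero: DF = P = 4517/5000 ≈ 0.903400
step 6 [6y] swap r/1=1364/55835: DF=(1 − 1364/55835·(0.974500+0.968000+0.947900+0.926100+0.903400))/(1+1364/55835) = 2159/2500 ≈ 0.863600
step 7 [7y] swap r/1=122/4267: DF=(1 − 122/4267·(0.974500+0.968000+0.947900+0.926100+0.903400+0.863600))/(1+122/4267) = 817/1000 ≈ 0.817000
step 8 [8y] zero: DF = P = 1977/2500 ≈ 0.790800

1 1 1949/2000
2 2 121/125
3 3 9479/10000
4 4 9261/10000
5 5 4517/5000
6 6 2159/2500
7 7 817/1000
8 8 1977/2500
DF(6y) = 2159/2500 ≈ 0.863600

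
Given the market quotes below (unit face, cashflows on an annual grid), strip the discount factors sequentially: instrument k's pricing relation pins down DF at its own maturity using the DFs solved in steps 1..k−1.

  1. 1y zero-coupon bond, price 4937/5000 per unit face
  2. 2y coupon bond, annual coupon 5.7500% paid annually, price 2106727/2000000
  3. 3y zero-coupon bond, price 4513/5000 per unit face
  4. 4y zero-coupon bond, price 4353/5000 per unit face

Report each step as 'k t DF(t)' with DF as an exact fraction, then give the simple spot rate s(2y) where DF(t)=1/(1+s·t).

1 1 4937/5000
2 2 589/625
3 3 4513/5000
4 4 4353/5000
s(2y) = (1/(589/625) − 1)/(2) = 18/589 ≈ 3.0560%

step 1 [1y] zero: DF = P = 4937/5000 ≈ 0.987400
step 2 [2y] bond c/1=23/400: DF=(2106727/2000000 − 23/400·(0.987400))/(1+23/400) = 589/625 ≈ 0.942400
step 3 [3y] zero: DF = P = 4513/5000 ≈ 0.902600
step 4 [4y] zero: DF = P = 4353/5000 ≈ 0.870600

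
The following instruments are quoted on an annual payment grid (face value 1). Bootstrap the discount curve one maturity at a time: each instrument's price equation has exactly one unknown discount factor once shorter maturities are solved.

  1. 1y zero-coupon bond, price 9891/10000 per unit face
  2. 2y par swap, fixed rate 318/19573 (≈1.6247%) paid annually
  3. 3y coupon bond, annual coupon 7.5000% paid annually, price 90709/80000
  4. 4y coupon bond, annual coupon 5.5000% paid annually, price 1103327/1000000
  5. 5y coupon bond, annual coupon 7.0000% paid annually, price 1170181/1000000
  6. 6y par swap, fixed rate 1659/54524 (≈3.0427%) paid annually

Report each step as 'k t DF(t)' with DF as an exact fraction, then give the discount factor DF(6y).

step 1 [1y] zero: DF = P = 9891/10000 ≈ 0.989100
step 2 [2y] swap r/1=318/19573: DF=(1 − 318/19573·(0.989100))/(1+318/19573) = 4841/5000 ≈ 0.968200
step 3 [3y] bond c/1=3/40: DF=(90709/80000 − 3/40·(0.989100+0.968200))/(1+3/40) = 4591/5000 ≈ 0.918200
step 4 [4y] bond c/1=11/200: DF=(1103327/1000000 − 11/200·(0.989100+0.968200+0.918200))/(1+11/200) = 8959/10000 ≈ 0.895900
step 5 [5y] bond c/1=7/100: DF=(1170181/1000000 − 7/100·(0.989100+0.968200+0.918200+0.895900))/(1+7/100) = 8469/10000 ≈ 0.846900
step 6 [6y] swap r/1=1659/54524: DF=(1 − 1659/54524·(0.989100+0.968200+0.918200+0.895900+0.846900))/(1+1659/54524) = 8341/10000 ≈ 0.834100

1 1 9891/10000
2 2 4841/5000
3 3 4591/5000
4 4 8959/10000
5 5 8469/10000
6 6 8341/10000
DF(6y) = 8341/10000 ≈ 0.834100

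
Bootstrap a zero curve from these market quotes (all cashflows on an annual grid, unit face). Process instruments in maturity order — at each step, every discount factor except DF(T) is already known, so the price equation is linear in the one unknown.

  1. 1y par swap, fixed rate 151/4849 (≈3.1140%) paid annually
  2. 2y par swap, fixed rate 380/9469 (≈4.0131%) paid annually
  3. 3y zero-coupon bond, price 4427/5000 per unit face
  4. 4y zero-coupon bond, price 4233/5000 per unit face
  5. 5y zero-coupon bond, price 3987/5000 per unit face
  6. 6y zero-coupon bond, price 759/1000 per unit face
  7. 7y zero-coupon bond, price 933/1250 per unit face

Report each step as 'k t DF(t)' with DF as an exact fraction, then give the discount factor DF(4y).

step 1 [1y] swap r/1=151/4849: DF=(1 − 151/4849·(0))/(1+151/4849) = 4849/5000 ≈ 0.969800
step 2 [2y] swap r/1=380/9469: DF=(1 − 380/9469·(0.969800))/(1+380/9469) = 231/250 ≈ 0.924000
step 3 [3y] zero: DF = P = 4427/5000 ≈ 0.885400
step 4 [4y] zero: DF = P = 4233/5000 ≈ 0.846600
step 5 [5y] zero: DF = P = 3987/5000 ≈ 0.797400
step 6 [6y] zero: DF = P = 759/1000 ≈ 0.759000
step 7 [7y] zero: DF = P = 933/1250 ≈ 0.746400

1 1 4849/5000
2 2 231/250
3 3 4427/5000
4 4 4233/5000
5 5 3987/5000
6 6 759/1000
7 7 933/1250
DF(4y) = 4233/5000 ≈ 0.846600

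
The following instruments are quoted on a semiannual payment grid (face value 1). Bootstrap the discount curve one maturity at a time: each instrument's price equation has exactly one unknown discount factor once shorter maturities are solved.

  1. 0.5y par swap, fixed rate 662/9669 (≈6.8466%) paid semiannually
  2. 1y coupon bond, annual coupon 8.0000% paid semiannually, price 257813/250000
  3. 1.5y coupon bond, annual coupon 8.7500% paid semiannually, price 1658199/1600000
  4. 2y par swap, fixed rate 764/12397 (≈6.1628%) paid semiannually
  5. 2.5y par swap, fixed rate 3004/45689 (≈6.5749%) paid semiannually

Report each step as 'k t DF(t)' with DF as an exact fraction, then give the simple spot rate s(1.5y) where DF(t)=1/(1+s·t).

step 1 [0.5y] swap r/2=331/9669: DF=(1 − 331/9669·(0))/(1+331/9669) = 9669/10000 ≈ 0.966900
step 2 [1y] bond c/2=1/25: DF=(257813/250000 − 1/25·(0.966900))/(1+1/25) = 1193/1250 ≈ 0.954400
step 3 [1.5y] bond c/2=7/160: DF=(1658199/1600000 − 7/160·(0.966900+0.954400))/(1+7/160) = 2281/2500 ≈ 0.912400
step 4 [2y] swap r/2=382/12397: DF=(1 − 382/12397·(0.966900+0.954400+0.912400))/(1+382/12397) = 4427/5000 ≈ 0.885400
step 5 [2.5y] swap r/2=1502/45689: DF=(1 − 1502/45689·(0.966900+0.954400+0.912400+0.885400))/(1+1502/45689) = 4249/5000 ≈ 0.849800

1 1/2 9669/10000
2 1 1193/1250
3 3/2 2281/2500
4 2 4427/5000
5 5/2 4249/5000
s(1.5y) = (1/(2281/2500) − 1)/(3/2) = 146/2281 ≈ 6.4007%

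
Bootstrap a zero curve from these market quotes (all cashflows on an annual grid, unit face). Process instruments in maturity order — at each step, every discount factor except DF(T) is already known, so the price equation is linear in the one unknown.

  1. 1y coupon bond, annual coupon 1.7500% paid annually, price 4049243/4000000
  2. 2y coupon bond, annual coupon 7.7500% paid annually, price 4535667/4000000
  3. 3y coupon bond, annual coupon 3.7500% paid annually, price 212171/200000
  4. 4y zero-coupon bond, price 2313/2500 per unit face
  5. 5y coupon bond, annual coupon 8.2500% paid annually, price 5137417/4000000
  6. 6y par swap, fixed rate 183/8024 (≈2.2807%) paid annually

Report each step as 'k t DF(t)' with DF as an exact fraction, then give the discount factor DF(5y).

1 1 9949/10000
2 2 613/625
3 3 9511/10000
4 4 2313/2500
5 5 8929/10000
6 6 8719/10000
DF(5y) = 8929/10000 ≈ 0.892900

step 1 [1y] bond c/1=7/400: DF=(4049243/4000000 − 7/400·(0))/(1+7/400) = 9949/10000 ≈ 0.994900
step 2 [2y] bond c/1=31/400: DF=(4535667/4000000 − 31/400·(0.994900))/(1+31/400) = 613/625 ≈ 0.980800
step 3 [3y] bond c/1=3/80: DF=(212171/200000 − 3/80·(0.994900+0.980800))/(1+3/80) = 9511/10000 ≈ 0.951100
step 4 [4y] zero: DF = P = 2313/2500 ≈ 0.925200
step 5 [5y] bond c/1=33/400: DF=(5137417/4000000 − 33/400·(0.994900+0.980800+0.951100+0.925200))/(1+33/400) = 8929/10000 ≈ 0.892900
step 6 [6y] swap r/1=183/8024: DF=(1 − 183/8024·(0.994900+0.980800+0.951100+0.925200+0.892900))/(1+183/8024) = 8719/10000 ≈ 0.871900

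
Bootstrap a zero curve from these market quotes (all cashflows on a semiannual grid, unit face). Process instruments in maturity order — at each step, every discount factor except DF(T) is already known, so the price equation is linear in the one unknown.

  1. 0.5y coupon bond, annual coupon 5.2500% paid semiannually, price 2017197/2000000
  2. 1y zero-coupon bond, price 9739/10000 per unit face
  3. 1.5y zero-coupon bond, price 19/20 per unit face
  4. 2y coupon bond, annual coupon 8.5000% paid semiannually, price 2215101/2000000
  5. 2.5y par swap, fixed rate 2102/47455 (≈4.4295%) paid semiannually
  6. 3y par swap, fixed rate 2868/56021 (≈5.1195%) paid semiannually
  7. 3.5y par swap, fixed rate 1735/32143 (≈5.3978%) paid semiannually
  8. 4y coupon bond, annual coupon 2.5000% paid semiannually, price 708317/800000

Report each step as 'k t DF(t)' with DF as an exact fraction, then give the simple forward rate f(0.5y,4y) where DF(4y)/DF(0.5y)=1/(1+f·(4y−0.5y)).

1 1/2 2457/2500
2 1 9739/10000
3 3/2 19/20
4 2 9439/10000
5 5/2 8949/10000
6 3 4283/5000
7 7/2 1653/2000
8 4 7951/10000
f(0.5y,4y) = ((2457/2500)/(7951/10000) − 1)/(7/2) = 3754/55657 ≈ 6.7449%

step 1 [0.5y] bond c/2=21/800: DF=(2017197/2000000 − 21/800·(0))/(1+21/800) = 2457/2500 ≈ 0.982800
step 2 [1y] zero: DF = P = 9739/10000 ≈ 0.973900
step 3 [1.5y] zero: DF = P = 19/20 ≈ 0.950000
step 4 [2y] bond c/2=17/400: DF=(2215101/2000000 − 17/400·(0.982800+0.973900+0.950000))/(1+17/400) = 9439/10000 ≈ 0.943900
step 5 [2.5y] swap r/2=1051/47455: DF=(1 − 1051/47455·(0.982800+0.973900+0.950000+0.943900))/(1+1051/47455) = 8949/10000 ≈ 0.894900
step 6 [3y] swap r/2=1434/56021: DF=(1 − 1434/56021·(0.982800+0.973900+0.950000+0.943900+0.894900))/(1+1434/56021) = 4283/5000 ≈ 0.856600
step 7 [3.5y] swap r/2=1735/64286: DF=(1 − 1735/64286·(0.982800+0.973900+0.950000+0.943900+0.894900+0.856600))/(1+1735/64286) = 1653/2000 ≈ 0.826500
step 8 [4y] bond c/2=1/80: DF=(708317/800000 − 1/80·(0.982800+0.973900+0.950000+0.943900+0.894900+0.856600+0.826500))/(1+1/80) = 7951/10000 ≈ 0.795100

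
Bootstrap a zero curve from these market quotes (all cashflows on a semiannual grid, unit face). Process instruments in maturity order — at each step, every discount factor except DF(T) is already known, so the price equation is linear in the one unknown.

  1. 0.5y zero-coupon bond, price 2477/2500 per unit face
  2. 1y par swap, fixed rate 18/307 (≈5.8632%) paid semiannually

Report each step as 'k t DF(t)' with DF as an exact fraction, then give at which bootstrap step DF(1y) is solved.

1 1/2 2477/2500
2 1 9433/10000
DF(1y) is solved at step 2

step 1 [0.5y] zero: DF = P = 2477/2500 ≈ 0.990800
step 2 [1y] swap r/2=9/307: DF=(1 − 9/307·(0.990800))/(1+9/307) = 9433/10000 ≈ 0.943300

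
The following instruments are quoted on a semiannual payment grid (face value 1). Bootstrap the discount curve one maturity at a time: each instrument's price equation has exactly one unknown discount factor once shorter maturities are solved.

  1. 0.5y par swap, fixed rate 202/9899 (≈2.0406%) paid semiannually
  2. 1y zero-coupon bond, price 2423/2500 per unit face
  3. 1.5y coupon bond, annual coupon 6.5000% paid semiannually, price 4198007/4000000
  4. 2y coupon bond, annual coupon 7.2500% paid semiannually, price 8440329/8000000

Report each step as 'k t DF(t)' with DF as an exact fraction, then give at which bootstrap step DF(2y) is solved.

step 1 [0.5y] swap r/2=101/9899: DF=(1 − 101/9899·(0))/(1+101/9899) = 9899/10000 ≈ 0.989900
step 2 [1y] zero: DF = P = 2423/2500 ≈ 0.969200
step 3 [1.5y] bond c/2=13/400: DF=(4198007/4000000 − 13/400·(0.989900+0.969200))/(1+13/400) = 2387/2500 ≈ 0.954800
step 4 [2y] bond c/2=29/800: DF=(8440329/8000000 − 29/800·(0.989900+0.969200+0.954800))/(1+29/800) = 4581/5000 ≈ 0.916200

1 1/2 9899/10000
2 1 2423/2500
3 3/2 2387/2500
4 2 4581/5000
DF(2y) is solved at step 4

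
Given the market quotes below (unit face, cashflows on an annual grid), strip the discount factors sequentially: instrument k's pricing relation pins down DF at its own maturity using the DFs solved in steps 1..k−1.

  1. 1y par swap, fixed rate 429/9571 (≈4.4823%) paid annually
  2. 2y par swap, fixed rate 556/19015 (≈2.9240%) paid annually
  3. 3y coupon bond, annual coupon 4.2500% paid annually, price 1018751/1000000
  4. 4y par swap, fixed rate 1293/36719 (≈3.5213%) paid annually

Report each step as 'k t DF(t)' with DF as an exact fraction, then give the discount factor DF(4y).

1 1 9571/10000
2 2 2361/2500
3 3 8997/10000
4 4 8707/10000
DF(4y) = 8707/10000 ≈ 0.870700

step 1 [1y] swap r/1=429/9571: DF=(1 − 429/9571·(0))/(1+429/9571) = 9571/10000 ≈ 0.957100
step 2 [2y] swap r/1=556/19015: DF=(1 − 556/19015·(0.957100))/(1+556/19015) = 2361/2500 ≈ 0.944400
step 3 [3y] bond c/1=17/400: DF=(1018751/1000000 − 17/400·(0.957100+0.944400))/(1+17/400) = 8997/10000 ≈ 0.899700
step 4 [4y] swap r/1=1293/36719: DF=(1 − 1293/36719·(0.957100+0.944400+0.899700))/(1+1293/36719) = 8707/10000 ≈ 0.870700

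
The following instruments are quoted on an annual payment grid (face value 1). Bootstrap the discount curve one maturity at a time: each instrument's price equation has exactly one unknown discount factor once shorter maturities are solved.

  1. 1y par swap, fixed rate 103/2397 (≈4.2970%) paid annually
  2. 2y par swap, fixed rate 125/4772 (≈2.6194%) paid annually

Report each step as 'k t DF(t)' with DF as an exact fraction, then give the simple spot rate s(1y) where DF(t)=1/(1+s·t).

1 1 2397/2500
2 2 19/20
s(1y) = (1/(2397/2500) − 1)/(1) = 103/2397 ≈ 4.2970%

step 1 [1y] swap r/1=103/2397: DF=(1 − 103/2397·(0))/(1+103/2397) = 2397/2500 ≈ 0.958800
step 2 [2y] swap r/1=125/4772: DF=(1 − 125/4772·(0.958800))/(1+125/4772) = 19/20 ≈ 0.950000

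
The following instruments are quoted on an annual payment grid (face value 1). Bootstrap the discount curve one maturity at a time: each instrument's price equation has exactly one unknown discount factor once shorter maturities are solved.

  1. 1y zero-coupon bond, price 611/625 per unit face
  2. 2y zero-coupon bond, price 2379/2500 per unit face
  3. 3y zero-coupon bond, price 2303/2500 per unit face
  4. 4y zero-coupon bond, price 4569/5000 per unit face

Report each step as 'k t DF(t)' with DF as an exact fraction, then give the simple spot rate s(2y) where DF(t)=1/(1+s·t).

1 1 611/625
2 2 2379/2500
3 3 2303/2500
4 4 4569/5000
s(2y) = (1/(2379/2500) − 1)/(2) = 121/4758 ≈ 2.5431%

step 1 [1y] zero: DF = P = 611/625 ≈ 0.977600
step 2 [2y] zero: DF = P = 2379/2500 ≈ 0.951600
step 3 [3y] zero: DF = P = 2303/2500 ≈ 0.921200
step 4 [4y] zero: DF = P = 4569/5000 ≈ 0.913800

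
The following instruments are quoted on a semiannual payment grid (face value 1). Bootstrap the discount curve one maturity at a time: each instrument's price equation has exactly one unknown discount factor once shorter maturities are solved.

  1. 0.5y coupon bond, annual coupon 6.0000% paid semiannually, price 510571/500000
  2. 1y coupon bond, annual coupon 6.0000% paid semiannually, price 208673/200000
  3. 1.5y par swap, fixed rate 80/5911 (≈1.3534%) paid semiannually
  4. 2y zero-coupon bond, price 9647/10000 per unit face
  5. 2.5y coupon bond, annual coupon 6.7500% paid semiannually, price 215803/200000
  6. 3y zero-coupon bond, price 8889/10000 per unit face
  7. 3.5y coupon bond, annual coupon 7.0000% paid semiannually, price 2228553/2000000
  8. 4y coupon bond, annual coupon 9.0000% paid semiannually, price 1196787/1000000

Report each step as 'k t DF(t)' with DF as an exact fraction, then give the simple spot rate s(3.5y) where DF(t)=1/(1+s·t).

1 1/2 4957/5000
2 1 9841/10000
3 3/2 49/50
4 2 9647/10000
5 5/2 4579/5000
6 3 8889/10000
7 7/2 883/1000
8 4 8607/10000
s(3.5y) = (1/(883/1000) − 1)/(7/2) = 234/6181 ≈ 3.7858%

step 1 [0.5y] bond c/2=3/100: DF=(510571/500000 − 3/100·(0))/(1+3/100) = 4957/5000 ≈ 0.991400
step 2 [1y] bond c/2=3/100: DF=(208673/200000 − 3/100·(0.991400))/(1+3/100) = 9841/10000 ≈ 0.984100
step 3 [1.5y] swap r/2=40/5911: DF=(1 − 40/5911·(0.991400+0.984100))/(1+40/5911) = 49/50 ≈ 0.980000
step 4 [2y] zero: DF = P = 9647/10000 ≈ 0.964700
step 5 [2.5y] bond c/2=27/800: DF=(215803/200000 − 27/800·(0.991400+0.984100+0.980000+0.964700))/(1+27/800) = 4579/5000 ≈ 0.915800
step 6 [3y] zero: DF = P = 8889/10000 ≈ 0.888900
step 7 [3.5y] bond c/2=7/200: DF=(2228553/2000000 − 7/200·(0.991400+0.984100+0.980000+0.964700+0.915800+0.888900))/(1+7/200) = 883/1000 ≈ 0.883000
step 8 [4y] bond c/2=9/200: DF=(1196787/1000000 − 9/200·(0.991400+0.984100+0.980000+0.964700+0.915800+0.888900+0.883000))/(1+9/200) = 8607/10000 ≈ 0.860700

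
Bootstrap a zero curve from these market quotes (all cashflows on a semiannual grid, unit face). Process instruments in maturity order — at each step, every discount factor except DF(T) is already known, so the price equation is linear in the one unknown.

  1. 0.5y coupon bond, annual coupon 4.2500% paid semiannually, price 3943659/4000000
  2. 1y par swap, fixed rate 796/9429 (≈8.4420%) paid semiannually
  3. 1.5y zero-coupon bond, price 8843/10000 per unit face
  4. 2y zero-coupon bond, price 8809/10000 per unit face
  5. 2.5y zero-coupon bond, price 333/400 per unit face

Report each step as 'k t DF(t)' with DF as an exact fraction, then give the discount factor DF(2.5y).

1 1/2 4827/5000
2 1 2301/2500
3 3/2 8843/10000
4 2 8809/10000
5 5/2 333/400
DF(2.5y) = 333/400 ≈ 0.832500

step 1 [0.5y] bond c/2=17/800: DF=(3943659/4000000 − 17/800·(0))/(1+17/800) = 4827/5000 ≈ 0.965400
step 2 [1y] swap r/2=398/9429: DF=(1 − 398/9429·(0.965400))/(1+398/9429) = 2301/2500 ≈ 0.920400
step 3 [1.5y] zero: DF = P = 8843/10000 ≈ 0.884300
step 4 [2y] zero: DF = P = 8809/10000 ≈ 0.880900
step 5 [2.5y] zero: DF = P = 333/400 ≈ 0.832500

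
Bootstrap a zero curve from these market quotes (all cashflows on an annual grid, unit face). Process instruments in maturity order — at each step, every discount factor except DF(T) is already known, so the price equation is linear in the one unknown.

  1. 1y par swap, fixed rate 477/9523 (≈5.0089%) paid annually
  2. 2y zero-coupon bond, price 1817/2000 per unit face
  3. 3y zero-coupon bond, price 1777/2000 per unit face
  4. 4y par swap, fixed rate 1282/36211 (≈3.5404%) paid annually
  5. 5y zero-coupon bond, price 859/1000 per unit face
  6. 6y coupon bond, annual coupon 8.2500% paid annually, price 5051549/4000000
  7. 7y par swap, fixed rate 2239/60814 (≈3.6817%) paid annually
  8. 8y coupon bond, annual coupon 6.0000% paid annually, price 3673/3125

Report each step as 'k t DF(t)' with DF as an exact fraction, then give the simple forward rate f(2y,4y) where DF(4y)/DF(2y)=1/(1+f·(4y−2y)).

step 1 [1y] swap r/1=477/9523: DF=(1 − 477/9523·(0))/(1+477/9523) = 9523/10000 ≈ 0.952300
step 2 [2y] zero: DF = P = 1817/2000 ≈ 0.908500
step 3 [3y] zero: DF = P = 1777/2000 ≈ 0.888500
step 4 [4y] swap r/1=1282/36211: DF=(1 − 1282/36211·(0.952300+0.908500+0.888500))/(1+1282/36211) = 4359/5000 ≈ 0.871800
step 5 [5y] zero: DF = P = 859/1000 ≈ 0.859000
step 6 [6y] bond c/1=33/400: DF=(5051549/4000000 − 33/400·(0.952300+0.908500+0.888500+0.871800+0.859000))/(1+33/400) = 2063/2500 ≈ 0.825200
step 7 [7y] swap r/1=2239/60814: DF=(1 − 2239/60814·(0.952300+0.908500+0.888500+0.871800+0.859000+0.825200))/(1+2239/60814) = 7761/10000 ≈ 0.776100
step 8 [8y] bond c/1=3/50: DF=(3673/3125 − 3/50·(0.952300+0.908500+0.888500+0.871800+0.859000+0.825200+0.776100))/(1+3/50) = 3823/5000 ≈ 0.764600

1 1 9523/10000
2 2 1817/2000
3 3 1777/2000
4 4 4359/5000
5 5 859/1000
6 6 2063/2500
7 7 7761/10000
8 8 3823/5000
f(2y,4y) = ((1817/2000)/(4359/5000) − 1)/(2) = 367/17436 ≈ 2.1048%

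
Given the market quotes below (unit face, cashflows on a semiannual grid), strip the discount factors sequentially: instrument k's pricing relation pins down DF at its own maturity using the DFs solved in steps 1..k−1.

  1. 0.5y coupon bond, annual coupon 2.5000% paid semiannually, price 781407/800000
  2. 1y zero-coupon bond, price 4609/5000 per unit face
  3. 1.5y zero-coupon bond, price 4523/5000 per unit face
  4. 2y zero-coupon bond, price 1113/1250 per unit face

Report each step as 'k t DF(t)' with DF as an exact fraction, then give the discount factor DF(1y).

step 1 [0.5y] bond c/2=1/80: DF=(781407/800000 − 1/80·(0))/(1+1/80) = 9647/10000 ≈ 0.964700
step 2 [1y] zero: DF = P = 4609/5000 ≈ 0.921800
step 3 [1.5y] zero: DF = P = 4523/5000 ≈ 0.904600
step 4 [2y] zero: DF = P = 1113/1250 ≈ 0.890400

1 1/2 9647/10000
2 1 4609/5000
3 3/2 4523/5000
4 2 1113/1250
DF(1y) = 4609/5000 ≈ 0.921800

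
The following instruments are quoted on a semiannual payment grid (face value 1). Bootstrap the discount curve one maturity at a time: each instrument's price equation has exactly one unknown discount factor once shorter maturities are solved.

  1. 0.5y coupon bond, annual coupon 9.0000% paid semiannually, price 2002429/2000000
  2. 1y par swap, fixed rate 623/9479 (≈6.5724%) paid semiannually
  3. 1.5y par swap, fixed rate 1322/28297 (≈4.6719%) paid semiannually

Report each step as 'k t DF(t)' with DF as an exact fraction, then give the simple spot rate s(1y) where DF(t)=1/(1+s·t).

step 1 [0.5y] bond c/2=9/200: DF=(2002429/2000000 − 9/200·(0))/(1+9/200) = 9581/10000 ≈ 0.958100
step 2 [1y] swap r/2=623/18958: DF=(1 − 623/18958·(0.958100))/(1+623/18958) = 9377/10000 ≈ 0.937700
step 3 [1.5y] swap r/2=661/28297: DF=(1 − 661/28297·(0.958100+0.937700))/(1+661/28297) = 9339/10000 ≈ 0.933900

1 1/2 9581/10000
2 1 9377/10000
3 3/2 9339/10000
s(1y) = (1/(9377/10000) − 1)/(1) = 623/9377 ≈ 6.6439%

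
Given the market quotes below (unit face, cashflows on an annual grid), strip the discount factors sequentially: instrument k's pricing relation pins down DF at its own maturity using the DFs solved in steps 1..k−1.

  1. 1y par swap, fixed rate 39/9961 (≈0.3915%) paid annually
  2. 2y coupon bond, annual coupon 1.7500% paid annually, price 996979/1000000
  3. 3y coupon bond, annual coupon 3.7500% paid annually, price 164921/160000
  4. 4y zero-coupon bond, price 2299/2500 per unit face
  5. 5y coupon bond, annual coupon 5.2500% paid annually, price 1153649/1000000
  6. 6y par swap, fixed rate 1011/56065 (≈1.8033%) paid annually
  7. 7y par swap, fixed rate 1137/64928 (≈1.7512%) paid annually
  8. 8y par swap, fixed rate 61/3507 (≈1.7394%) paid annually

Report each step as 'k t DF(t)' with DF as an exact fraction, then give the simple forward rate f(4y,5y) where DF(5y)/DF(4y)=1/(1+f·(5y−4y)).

1 1 9961/10000
2 2 9627/10000
3 3 9227/10000
4 4 2299/2500
5 5 1813/2000
6 6 8989/10000
7 7 8863/10000
8 8 8719/10000
f(4y,5y) = ((2299/2500)/(1813/2000) − 1)/(1) = 131/9065 ≈ 1.4451%

step 1 [1y] swap r/1=39/9961: DF=(1 − 39/9961·(0))/(1+39/9961) = 9961/10000 ≈ 0.996100
step 2 [2y] bond c/1=7/400: DF=(996979/1000000 − 7/400·(0.996100))/(1+7/400) = 9627/10000 ≈ 0.962700
step 3 [3y] bond c/1=3/80: DF=(164921/160000 − 3/80·(0.996100+0.962700))/(1+3/80) = 9227/10000 ≈ 0.922700
step 4 [4y] zero: DF = P = 2299/2500 ≈ 0.919600
step 5 [5y] bond c/1=21/400: DF=(1153649/1000000 − 21/400·(0.996100+0.962700+0.922700+0.919600))/(1+21/400) = 1813/2000 ≈ 0.906500
step 6 [6y] swap r/1=1011/56065: DF=(1 − 1011/56065·(0.996100+0.962700+0.922700+0.919600+0.906500))/(1+1011/56065) = 8989/10000 ≈ 0.898900
step 7 [7y] swap r/1=1137/64928: DF=(1 − 1137/64928·(0.996100+0.962700+0.922700+0.919600+0.906500+0.898900))/(1+1137/64928) = 8863/10000 ≈ 0.886300
step 8 [8y] swap r/1=61/3507: DF=(1 − 61/3507·(0.996100+0.962700+0.922700+0.919600+0.906500+0.898900+0.886300))/(1+61/3507) = 8719/10000 ≈ 0.871900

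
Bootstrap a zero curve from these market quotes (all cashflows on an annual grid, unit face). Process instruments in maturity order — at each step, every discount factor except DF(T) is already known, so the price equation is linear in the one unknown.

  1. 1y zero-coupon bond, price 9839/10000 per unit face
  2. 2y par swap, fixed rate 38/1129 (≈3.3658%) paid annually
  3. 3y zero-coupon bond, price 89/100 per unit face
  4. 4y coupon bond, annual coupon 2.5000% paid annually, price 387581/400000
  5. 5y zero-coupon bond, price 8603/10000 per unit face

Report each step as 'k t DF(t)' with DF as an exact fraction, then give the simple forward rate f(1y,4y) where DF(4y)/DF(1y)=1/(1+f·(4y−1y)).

step 1 [1y] zero: DF = P = 9839/10000 ≈ 0.983900
step 2 [2y] swap r/1=38/1129: DF=(1 − 38/1129·(0.983900))/(1+38/1129) = 4677/5000 ≈ 0.935400
step 3 [3y] zero: DF = P = 89/100 ≈ 0.890000
step 4 [4y] bond c/1=1/40: DF=(387581/400000 − 1/40·(0.983900+0.935400+0.890000))/(1+1/40) = 548/625 ≈ 0.876800
step 5 [5y] zero: DF = P = 8603/10000 ≈ 0.860300

1 1 9839/10000
2 2 4677/5000
3 3 89/100
4 4 548/625
5 5 8603/10000
f(1y,4y) = ((9839/10000)/(548/625) − 1)/(3) = 357/8768 ≈ 4.0716%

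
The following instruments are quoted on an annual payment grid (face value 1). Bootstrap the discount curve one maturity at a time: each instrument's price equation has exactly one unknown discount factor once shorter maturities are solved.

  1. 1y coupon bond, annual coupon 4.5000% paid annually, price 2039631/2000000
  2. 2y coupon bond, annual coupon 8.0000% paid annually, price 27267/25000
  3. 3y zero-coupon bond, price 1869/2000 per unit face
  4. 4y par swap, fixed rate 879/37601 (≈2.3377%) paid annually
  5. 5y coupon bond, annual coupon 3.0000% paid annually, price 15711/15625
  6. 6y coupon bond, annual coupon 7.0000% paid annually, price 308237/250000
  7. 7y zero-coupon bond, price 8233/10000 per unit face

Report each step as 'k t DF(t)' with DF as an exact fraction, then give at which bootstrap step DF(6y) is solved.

1 1 9759/10000
2 2 586/625
3 3 1869/2000
4 4 9121/10000
5 5 8667/10000
6 6 531/625
7 7 8233/10000
DF(6y) is solved at step 6

step 1 [1y] bond c/1=9/200: DF=(2039631/2000000 − 9/200·(0))/(1+9/200) = 9759/10000 ≈ 0.975900
step 2 [2y] bond c/1=2/25: DF=(27267/25000 − 2/25·(0.975900))/(1+2/25) = 586/625 ≈ 0.937600
step 3 [3y] zero: DF = P = 1869/2000 ≈ 0.934500
step 4 [4y] swap r/1=879/37601: DF=(1 − 879/37601·(0.975900+0.937600+0.934500))/(1+879/37601) = 9121/10000 ≈ 0.912100
step 5 [5y] bond c/1=3/100: DF=(15711/15625 − 3/100·(0.975900+0.937600+0.934500+0.912100))/(1+3/100) = 8667/10000 ≈ 0.866700
step 6 [6y] bond c/1=7/100: DF=(308237/250000 − 7/100·(0.975900+0.937600+0.934500+0.912100+0.866700))/(1+7/100) = 531/625 ≈ 0.849600
step 7 [7y] zero: DF = P = 8233/10000 ≈ 0.823300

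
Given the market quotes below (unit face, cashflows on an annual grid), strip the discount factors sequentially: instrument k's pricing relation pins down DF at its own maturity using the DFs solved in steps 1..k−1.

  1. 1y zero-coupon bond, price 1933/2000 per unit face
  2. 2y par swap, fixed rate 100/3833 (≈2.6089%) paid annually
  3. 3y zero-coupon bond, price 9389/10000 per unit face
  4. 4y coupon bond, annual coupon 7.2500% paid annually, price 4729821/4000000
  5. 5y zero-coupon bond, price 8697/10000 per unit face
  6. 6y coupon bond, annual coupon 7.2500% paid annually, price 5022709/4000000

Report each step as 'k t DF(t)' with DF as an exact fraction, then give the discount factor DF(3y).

1 1 1933/2000
2 2 19/20
3 3 9389/10000
4 4 1819/2000
5 5 8697/10000
6 6 343/400
DF(3y) = 9389/10000 ≈ 0.938900

step 1 [1y] zero: DF = P = 1933/2000 ≈ 0.966500
step 2 [2y] swap r/1=100/3833: DF=(1 − 100/3833·(0.966500))/(1+100/3833) = 19/20 ≈ 0.950000
step 3 [3y] zero: DF = P = 9389/10000 ≈ 0.938900
step 4 [4y] bond c/1=29/400: DF=(4729821/4000000 − 29/400·(0.966500+0.950000+0.938900))/(1+29/400) = 1819/2000 ≈ 0.909500
step 5 [5y] zero: DF = P = 8697/10000 ≈ 0.869700
step 6 [6y] bond c/1=29/400: DF=(5022709/4000000 − 29/400·(0.966500+0.950000+0.938900+0.909500+0.869700))/(1+29/400) = 343/400 ≈ 0.857500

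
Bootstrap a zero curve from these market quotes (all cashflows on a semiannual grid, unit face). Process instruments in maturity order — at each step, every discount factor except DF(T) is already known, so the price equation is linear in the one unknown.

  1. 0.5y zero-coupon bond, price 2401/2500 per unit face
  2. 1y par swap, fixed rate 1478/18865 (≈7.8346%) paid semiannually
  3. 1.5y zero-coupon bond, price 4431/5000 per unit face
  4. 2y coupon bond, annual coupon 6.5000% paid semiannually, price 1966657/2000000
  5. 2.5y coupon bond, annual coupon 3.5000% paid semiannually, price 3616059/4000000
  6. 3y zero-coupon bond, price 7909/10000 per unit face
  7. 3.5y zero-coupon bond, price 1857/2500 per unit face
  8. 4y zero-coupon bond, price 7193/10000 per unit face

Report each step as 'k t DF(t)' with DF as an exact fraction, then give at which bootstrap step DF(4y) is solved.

step 1 [0.5y] zero: DF = P = 2401/2500 ≈ 0.960400
step 2 [1y] swap r/2=739/18865: DF=(1 − 739/18865·(0.960400))/(1+739/18865) = 9261/10000 ≈ 0.926100
step 3 [1.5y] zero: DF = P = 4431/5000 ≈ 0.886200
step 4 [2y] bond c/2=13/400: DF=(1966657/2000000 − 13/400·(0.960400+0.926100+0.886200))/(1+13/400) = 8651/10000 ≈ 0.865100
step 5 [2.5y] bond c/2=7/400: DF=(3616059/4000000 − 7/400·(0.960400+0.926100+0.886200+0.865100))/(1+7/400) = 8259/10000 ≈ 0.825900
step 6 [3y] zero: DF = P = 7909/10000 ≈ 0.790900
step 7 [3.5y] zero: DF = P = 1857/2500 ≈ 0.742800
step 8 [4y] zero: DF = P = 7193/10000 ≈ 0.719300

1 1/2 2401/2500
2 1 9261/10000
3 3/2 4431/5000
4 2 8651/10000
5 5/2 8259/10000
6 3 7909/10000
7 7/2 1857/2500
8 4 7193/10000
DF(4y) is solved at step 8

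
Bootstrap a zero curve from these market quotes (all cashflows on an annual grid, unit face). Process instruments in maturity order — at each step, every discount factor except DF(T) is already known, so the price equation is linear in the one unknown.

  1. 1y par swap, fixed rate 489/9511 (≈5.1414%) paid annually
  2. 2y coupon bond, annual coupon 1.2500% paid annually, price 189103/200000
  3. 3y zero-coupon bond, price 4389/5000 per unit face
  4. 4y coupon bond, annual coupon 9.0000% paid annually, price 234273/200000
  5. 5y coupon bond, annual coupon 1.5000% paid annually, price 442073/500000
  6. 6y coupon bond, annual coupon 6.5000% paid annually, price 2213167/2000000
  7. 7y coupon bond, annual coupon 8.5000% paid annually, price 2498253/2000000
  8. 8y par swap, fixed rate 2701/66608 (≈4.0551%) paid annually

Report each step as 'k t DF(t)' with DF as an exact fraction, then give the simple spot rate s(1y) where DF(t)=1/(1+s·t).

step 1 [1y] swap r/1=489/9511: DF=(1 − 489/9511·(0))/(1+489/9511) = 9511/10000 ≈ 0.951100
step 2 [2y] bond c/1=1/80: DF=(189103/200000 − 1/80·(0.951100))/(1+1/80) = 9221/10000 ≈ 0.922100
step 3 [3y] zero: DF = P = 4389/5000 ≈ 0.877800
step 4 [4y] bond c/1=9/100: DF=(234273/200000 − 9/100·(0.951100+0.922100+0.877800))/(1+9/100) = 339/400 ≈ 0.847500
step 5 [5y] bond c/1=3/200: DF=(442073/500000 − 3/200·(0.951100+0.922100+0.877800+0.847500))/(1+3/200) = 8179/10000 ≈ 0.817900
step 6 [6y] bond c/1=13/200: DF=(2213167/2000000 − 13/200·(0.951100+0.922100+0.877800+0.847500+0.817900))/(1+13/200) = 1539/2000 ≈ 0.769500
step 7 [7y] bond c/1=17/200: DF=(2498253/2000000 − 17/200·(0.951100+0.922100+0.877800+0.847500+0.817900+0.769500))/(1+17/200) = 149/200 ≈ 0.745000
step 8 [8y] swap r/1=2701/66608: DF=(1 − 2701/66608·(0.951100+0.922100+0.877800+0.847500+0.817900+0.769500+0.745000))/(1+2701/66608) = 7299/10000 ≈ 0.729900

1 1 9511/10000
2 2 9221/10000
3 3 4389/5000
4 4 339/400
5 5 8179/10000
6 6 1539/2000
7 7 149/200
8 8 7299/10000
s(1y) = (1/(9511/10000) − 1)/(1) = 489/9511 ≈ 5.1414%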